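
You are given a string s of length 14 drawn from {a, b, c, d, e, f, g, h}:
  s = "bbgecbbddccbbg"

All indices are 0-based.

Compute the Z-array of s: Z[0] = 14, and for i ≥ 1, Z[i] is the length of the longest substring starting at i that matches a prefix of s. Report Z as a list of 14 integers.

Z[0]=14
i=1: fresh scan; Z[1]=1 extend→box=[1,2)
i=2: fresh scan; Z[2]=0
i=3: fresh scan; Z[3]=0
i=4: fresh scan; Z[4]=0
i=5: fresh scan; Z[5]=2 extend→box=[5,7)
i=6: min(r-i=1, Z[1]=1)=1; Z[6]=1
i=7: fresh scan; Z[7]=0
i=8: fresh scan; Z[8]=0
i=9: fresh scan; Z[9]=0
i=10: fresh scan; Z[10]=0
i=11: fresh scan; Z[11]=3 extend→box=[11,14)
i=12: min(r-i=2, Z[1]=1)=1; Z[12]=1
i=13: min(r-i=1, Z[2]=0)=0; Z[13]=0

[14, 1, 0, 0, 0, 2, 1, 0, 0, 0, 0, 3, 1, 0]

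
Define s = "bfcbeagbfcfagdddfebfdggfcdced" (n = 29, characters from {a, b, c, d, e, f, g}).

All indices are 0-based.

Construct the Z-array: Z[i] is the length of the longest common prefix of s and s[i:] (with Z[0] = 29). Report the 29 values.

[29, 0, 0, 1, 0, 0, 0, 3, 0, 0, 0, 0, 0, 0, 0, 0, 0, 0, 2, 0, 0, 0, 0, 0, 0, 0, 0, 0, 0]

Z[0]=29
i=1: i≥r, start 0; Z[1]=0
i=2: i≥r, start 0; Z[2]=0
i=3: i≥r, start 0; Z[3]=1 scan→box=[3,4)
i=4: i≥r, start 0; Z[4]=0
i=5: i≥r, start 0; Z[5]=0
i=6: i≥r, start 0; Z[6]=0
i=7: i≥r, start 0; Z[7]=3 scan→box=[7,10)
i=8: min(r-i=2, Z[1]=0)=0; Z[8]=0
i=9: min(r-i=1, Z[2]=0)=0; Z[9]=0
i=10: i≥r, start 0; Z[10]=0
i=11: i≥r, start 0; Z[11]=0
i=12: i≥r, start 0; Z[12]=0
i=13: i≥r, start 0; Z[13]=0
i=14: i≥r, start 0; Z[14]=0
i=15: i≥r, start 0; Z[15]=0
i=16: i≥r, start 0; Z[16]=0
i=17: i≥r, start 0; Z[17]=0
i=18: i≥r, start 0; Z[18]=2 scan→box=[18,20)
i=19: min(r-i=1, Z[1]=0)=0; Z[19]=0
i=20: i≥r, start 0; Z[20]=0
i=21: i≥r, start 0; Z[21]=0
i=22: i≥r, start 0; Z[22]=0
i=23: i≥r, start 0; Z[23]=0
i=24: i≥r, start 0; Z[24]=0
i=25: i≥r, start 0; Z[25]=0
i=26: i≥r, start 0; Z[26]=0
i=27: i≥r, start 0; Z[27]=0
i=28: i≥r, start 0; Z[28]=0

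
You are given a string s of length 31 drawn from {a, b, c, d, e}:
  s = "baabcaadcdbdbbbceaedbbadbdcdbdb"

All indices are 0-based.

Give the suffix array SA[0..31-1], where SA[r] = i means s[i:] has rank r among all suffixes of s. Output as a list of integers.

[1, 5, 2, 22, 6, 17, 30, 0, 21, 20, 12, 13, 3, 14, 28, 10, 24, 4, 26, 8, 15, 29, 19, 11, 27, 9, 23, 25, 7, 16, 18]

sorted suffixes:
  #0 SA[0]=1  'aabcaadcdbdbbbceaedbbadbdcdbdb'
  #1 SA[1]=5  'aadcdbdbbbceaedbbadbdcdbdb'
  #2 SA[2]=2  'abcaadcdbdbbbceaedbbadbdcdbdb'
  #3 SA[3]=22  'adbdcdbdb'
  #4 SA[4]=6  'adcdbdbbbceaedbbadbdcdbdb'
  #5 SA[5]=17  'aedbbadbdcdbdb'
  #6 SA[6]=30  'b'
  #7 SA[7]=0  'baabcaadcdbdbbbceaedbbadbdcdbdb'
  #8 SA[8]=21  'badbdcdbdb'
  #9 SA[9]=20  'bbadbdcdbdb'
  #10 SA[10]=12  'bbbceaedbbadbdcdbdb'
  #11 SA[11]=13  'bbceaedbbadbdcdbdb'
  #12 SA[12]=3  'bcaadcdbdbbbceaedbbadbdcdbdb'
  #13 SA[13]=14  'bceaedbbadbdcdbdb'
  #14 SA[14]=28  'bdb'
  #15 SA[15]=10  'bdbbbceaedbbadbdcdbdb'
  #16 SA[16]=24  'bdcdbdb'
  #17 SA[17]=4  'caadcdbdbbbceaedbbadbdcdbdb'
  #18 SA[18]=26  'cdbdb'
  #19 SA[19]=8  'cdbdbbbceaedbbadbdcdbdb'
  #20 SA[20]=15  'ceaedbbadbdcdbdb'
  #21 SA[21]=29  'db'
  #22 SA[22]=19  'dbbadbdcdbdb'
  #23 SA[23]=11  'dbbbceaedbbadbdcdbdb'
  #24 SA[24]=27  'dbdb'
  #25 SA[25]=9  'dbdbbbceaedbbadbdcdbdb'
  #26 SA[26]=23  'dbdcdbdb'
  #27 SA[27]=25  'dcdbdb'
  #28 SA[28]=7  'dcdbdbbbceaedbbadbdcdbdb'
  #29 SA[29]=16  'eaedbbadbdcdbdb'
  #30 SA[30]=18  'edbbadbdcdbdb'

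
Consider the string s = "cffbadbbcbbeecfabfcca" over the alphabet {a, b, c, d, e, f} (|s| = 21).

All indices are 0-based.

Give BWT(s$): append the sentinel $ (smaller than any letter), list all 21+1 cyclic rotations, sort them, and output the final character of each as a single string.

rank  rotation                last
    0  $cffbadbbcbbeecfabfcca  a
    1  a$cffbadbbcbbeecfabfcc  c
    2  abfcca$cffbadbbcbbeecf  f
    3  adbbcbbeecfabfcca$cffb  b
    4  badbbcbbeecfabfcca$cff  f
    5  bbcbbeecfabfcca$cffbad  d
    6  bbeecfabfcca$cffbadbbc  c
    7  bcbbeecfabfcca$cffbadb  b
    8  beecfabfcca$cffbadbbcb  b
    9  bfcca$cffbadbbcbbeecfa  a
   10  ca$cffbadbbcbbeecfabfc  c
   11  cbbeecfabfcca$cffbadbb  b
   12  cca$cffbadbbcbbeecfabf  f
   13  cfabfcca$cffbadbbcbbee  e
   14  cffbadbbcbbeecfabfcca$  $
   15  dbbcbbeecfabfcca$cffba  a
   16  ecfabfcca$cffbadbbcbbe  e
   17  eecfabfcca$cffbadbbcbb  b
   18  fabfcca$cffbadbbcbbeec  c
   19  fbadbbcbbeecfabfcca$cf  f
   20  fcca$cffbadbbcbbeecfab  b
   21  ffbadbbcbbeecfabfcca$c  c

acfbfdcbbacbfe$aebcfbc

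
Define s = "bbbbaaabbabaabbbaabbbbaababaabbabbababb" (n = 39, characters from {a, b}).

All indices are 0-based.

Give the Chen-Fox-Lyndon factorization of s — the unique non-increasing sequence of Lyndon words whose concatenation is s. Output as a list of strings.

["b", "b", "b", "b", "aaabbabaabbbaabbbbaababaabbabbababb"]

emit factor 1: 'b' (i=0, period=1)
emit factor 2: 'b' (i=1, period=1)
emit factor 3: 'b' (i=2, period=1)
emit factor 4: 'b' (i=3, period=1)
emit factor 5: 'aaabbabaabbbaabbbbaababaabbabbababb' (i=4, period=35)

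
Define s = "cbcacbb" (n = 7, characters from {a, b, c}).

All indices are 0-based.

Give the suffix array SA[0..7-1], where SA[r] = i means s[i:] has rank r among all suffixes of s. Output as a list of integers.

sorted suffixes:
  #0 SA[0]=3  'acbb'
  #1 SA[1]=6  'b'
  #2 SA[2]=5  'bb'
  #3 SA[3]=1  'bcacbb'
  #4 SA[4]=2  'cacbb'
  #5 SA[5]=4  'cbb'
  #6 SA[6]=0  'cbcacbb'

[3, 6, 5, 1, 2, 4, 0]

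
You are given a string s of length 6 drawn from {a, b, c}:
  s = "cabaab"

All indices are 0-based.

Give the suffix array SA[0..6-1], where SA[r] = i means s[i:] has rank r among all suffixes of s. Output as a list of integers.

rank | idx | suffix
   0 |   3 | aab
   1 |   4 | ab
   2 |   1 | abaab
   3 |   5 | b
   4 |   2 | baab
   5 |   0 | cabaab

[3, 4, 1, 5, 2, 0]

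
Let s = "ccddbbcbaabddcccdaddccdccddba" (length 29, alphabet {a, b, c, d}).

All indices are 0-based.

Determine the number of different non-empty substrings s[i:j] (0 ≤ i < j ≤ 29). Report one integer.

383

rank→(start, suffix):
  0 → (28, 'a')
  1 → (8, 'aabddcccdaddccdccddba')
  2 → (9, 'abddcccdaddccdccddba')
  3 → (17, 'addccdccddba')
  4 → (27, 'ba')
  5 → (7, 'baabddcccdaddccdccddba')
  6 → (4, 'bbcbaabddcccdaddccdccddba')
  7 → (5, 'bcbaabddcccdaddccdccddba')
  8 → (10, 'bddcccdaddccdccddba')
  9 → (6, 'cbaabddcccdaddccdccddba')
  10 → (13, 'cccdaddccdccddba')
  11 → (14, 'ccdaddccdccddba')
  12 → (20, 'ccdccddba')
  13 → (23, 'ccddba')
  14 → (0, 'ccddbbcbaabddcccdaddccdccddba')
  15 → (15, 'cdaddccdccddba')
  16 → (21, 'cdccddba')
  17 → (24, 'cddba')
  18 → (1, 'cddbbcbaabddcccdaddccdccddba')
  19 → (16, 'daddccdccddba')
  20 → (26, 'dba')
  21 → (3, 'dbbcbaabddcccdaddccdccddba')
  22 → (12, 'dcccdaddccdccddba')
  23 → (19, 'dccdccddba')
  24 → (22, 'dccddba')
  25 → (25, 'ddba')
  26 → (2, 'ddbbcbaabddcccdaddccdccddba')
  27 → (11, 'ddcccdaddccdccddba')
  28 → (18, 'ddccdccddba')

SA = [28, 8, 9, 17, 27, 7, 4, 5, 10, 6, 13, 14, 20, 23, 0, 15, 21, 24, 1, 16, 26, 3, 12, 19, 22, 25, 2, 11, 18]
i: (SA[i-1],SA[i]) lcp shared
  1: (28,8) 1 'a'
  2: (8,9) 1 'a'
  3: (9,17) 1 'a'
  4: (17,27) 0 ''
  5: (27,7) 2 'ba'
  6: (7,4) 1 'b'
  7: (4,5) 1 'b'
  8: (5,10) 1 'b'
  9: (10,6) 0 ''
  10: (6,13) 1 'c'
  11: (13,14) 2 'cc'
  12: (14,20) 3 'ccd'
  13: (20,23) 3 'ccd'
  14: (23,0) 5 'ccddb'
  15: (0,15) 1 'c'
  16: (15,21) 2 'cd'
  17: (21,24) 2 'cd'
  18: (24,1) 4 'cddb'
  19: (1,16) 0 ''
  20: (16,26) 1 'd'
  21: (26,3) 2 'db'
  22: (3,12) 1 'd'
  23: (12,19) 3 'dcc'
  24: (19,22) 4 'dccd'
  25: (22,25) 1 'd'
  26: (25,2) 3 'ddb'
  27: (2,11) 2 'dd'
  28: (11,18) 4 'ddcc'

n(n+1)/2 = 29·30/2 = 435
Σ LCP = 0 + 1 + 1 + 1 + 0 + 2 + 1 + 1 + 1 + 0 + 1 + 2 + 3 + 3 + 5 + 1 + 2 + 2 + 4 + 0 + 1 + 2 + 1 + 3 + 4 + 1 + 3 + 2 + 4 = 52
distinct = 435 − 52 = 383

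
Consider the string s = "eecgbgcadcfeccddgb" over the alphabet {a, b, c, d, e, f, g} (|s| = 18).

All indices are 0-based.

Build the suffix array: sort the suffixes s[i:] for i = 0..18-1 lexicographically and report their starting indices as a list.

sorted suffixes:
  #0 SA[0]=7  'adcfeccddgb'
  #1 SA[1]=17  'b'
  #2 SA[2]=4  'bgcadcfeccddgb'
  #3 SA[3]=6  'cadcfeccddgb'
  #4 SA[4]=12  'ccddgb'
  #5 SA[5]=13  'cddgb'
  #6 SA[6]=9  'cfeccddgb'
  #7 SA[7]=2  'cgbgcadcfeccddgb'
  #8 SA[8]=8  'dcfeccddgb'
  #9 SA[9]=14  'ddgb'
  #10 SA[10]=15  'dgb'
  #11 SA[11]=11  'eccddgb'
  #12 SA[12]=1  'ecgbgcadcfeccddgb'
  #13 SA[13]=0  'eecgbgcadcfeccddgb'
  #14 SA[14]=10  'feccddgb'
  #15 SA[15]=16  'gb'
  #16 SA[16]=3  'gbgcadcfeccddgb'
  #17 SA[17]=5  'gcadcfeccddgb'

[7, 17, 4, 6, 12, 13, 9, 2, 8, 14, 15, 11, 1, 0, 10, 16, 3, 5]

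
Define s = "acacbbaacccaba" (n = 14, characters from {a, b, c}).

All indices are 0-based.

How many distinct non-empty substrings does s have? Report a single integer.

89

sorted suffixes:
  #0 SA[0]=13  'a'
  #1 SA[1]=6  'aacccaba'
  #2 SA[2]=11  'aba'
  #3 SA[3]=0  'acacbbaacccaba'
  #4 SA[4]=2  'acbbaacccaba'
  #5 SA[5]=7  'acccaba'
  #6 SA[6]=12  'ba'
  #7 SA[7]=5  'baacccaba'
  #8 SA[8]=4  'bbaacccaba'
  #9 SA[9]=10  'caba'
  #10 SA[10]=1  'cacbbaacccaba'
  #11 SA[11]=3  'cbbaacccaba'
  #12 SA[12]=9  'ccaba'
  #13 SA[13]=8  'cccaba'

SA = [13, 6, 11, 0, 2, 7, 12, 5, 4, 10, 1, 3, 9, 8]
rank  pair      lcp
   1  s[13:],s[6:]  1  'a'
   2  s[6:],s[11:]  1  'a'
   3  s[11:],s[0:]  1  'a'
   4  s[0:],s[2:]  2  'ac'
   5  s[2:],s[7:]  2  'ac'
   6  s[7:],s[12:]  0  ''
   7  s[12:],s[5:]  2  'ba'
   8  s[5:],s[4:]  1  'b'
   9  s[4:],s[10:]  0  ''
  10  s[10:],s[1:]  2  'ca'
  11  s[1:],s[3:]  1  'c'
  12  s[3:],s[9:]  1  'c'
  13  s[9:],s[8:]  2  'cc'

n(n+1)/2 = 14·15/2 = 105
Σ LCP = 0 + 1 + 1 + 1 + 2 + 2 + 0 + 2 + 1 + 0 + 2 + 1 + 1 + 2 = 16
distinct = 105 − 16 = 89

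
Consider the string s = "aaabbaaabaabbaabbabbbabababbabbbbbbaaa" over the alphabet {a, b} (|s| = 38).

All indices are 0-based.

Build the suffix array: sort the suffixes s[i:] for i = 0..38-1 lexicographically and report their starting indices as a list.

sorted suffixes:
  #0 SA[0]=37  'a'
  #1 SA[1]=36  'aa'
  #2 SA[2]=35  'aaa'
  #3 SA[3]=5  'aaabaabbaabbabbbabababbabbbbbbaaa'
  #4 SA[4]=0  'aaabbaaabaabbaabbabbbabababbabbbbbbaaa'
  #5 SA[5]=6  'aabaabbaabbabbbabababbabbbbbbaaa'
  #6 SA[6]=1  'aabbaaabaabbaabbabbbabababbabbbbbbaaa'
  #7 SA[7]=9  'aabbaabbabbbabababbabbbbbbaaa'
  #8 SA[8]=13  'aabbabbbabababbabbbbbbaaa'
  #9 SA[9]=7  'abaabbaabbabbbabababbabbbbbbaaa'
  #10 SA[10]=21  'abababbabbbbbbaaa'
  #11 SA[11]=23  'ababbabbbbbbaaa'
  #12 SA[12]=2  'abbaaabaabbaabbabbbabababbabbbbbbaaa'
  #13 SA[13]=10  'abbaabbabbbabababbabbbbbbaaa'
  #14 SA[14]=14  'abbabbbabababbabbbbbbaaa'
  #15 SA[15]=25  'abbabbbbbbaaa'
  #16 SA[16]=17  'abbbabababbabbbbbbaaa'
  #17 SA[17]=28  'abbbbbbaaa'
  #18 SA[18]=34  'baaa'
  #19 SA[19]=4  'baaabaabbaabbabbbabababbabbbbbbaaa'
  #20 SA[20]=8  'baabbaabbabbbabababbabbbbbbaaa'
  #21 SA[21]=12  'baabbabbbabababbabbbbbbaaa'
  #22 SA[22]=20  'babababbabbbbbbaaa'
  #23 SA[23]=22  'bababbabbbbbbaaa'
  #24 SA[24]=24  'babbabbbbbbaaa'
  #25 SA[25]=16  'babbbabababbabbbbbbaaa'
  #26 SA[26]=27  'babbbbbbaaa'
  #27 SA[27]=33  'bbaaa'
  #28 SA[28]=3  'bbaaabaabbaabbabbbabababbabbbbbbaaa'
  #29 SA[29]=11  'bbaabbabbbabababbabbbbbbaaa'
  #30 SA[30]=19  'bbabababbabbbbbbaaa'
  #31 SA[31]=15  'bbabbbabababbabbbbbbaaa'
  #32 SA[32]=26  'bbabbbbbbaaa'
  #33 SA[33]=32  'bbbaaa'
  #34 SA[34]=18  'bbbabababbabbbbbbaaa'
  #35 SA[35]=31  'bbbbaaa'
  #36 SA[36]=30  'bbbbbaaa'
  #37 SA[37]=29  'bbbbbbaaa'

[37, 36, 35, 5, 0, 6, 1, 9, 13, 7, 21, 23, 2, 10, 14, 25, 17, 28, 34, 4, 8, 12, 20, 22, 24, 16, 27, 33, 3, 11, 19, 15, 26, 32, 18, 31, 30, 29]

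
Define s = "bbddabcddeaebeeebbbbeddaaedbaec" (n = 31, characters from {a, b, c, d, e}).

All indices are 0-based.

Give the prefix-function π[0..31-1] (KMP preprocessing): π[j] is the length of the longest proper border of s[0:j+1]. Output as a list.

π[0] = 0
j=1 s[j]='b': π[1]=1 (border 'b')
j=2 s[j]='d': k: 1→0; π[2]=0 (border '')
j=3 s[j]='d': π[3]=0 (border '')
j=4 s[j]='a': π[4]=0 (border '')
j=5 s[j]='b': π[5]=1 (border 'b')
j=6 s[j]='c': k: 1→0; π[6]=0 (border '')
j=7 s[j]='d': π[7]=0 (border '')
j=8 s[j]='d': π[8]=0 (border '')
j=9 s[j]='e': π[9]=0 (border '')
j=10 s[j]='a': π[10]=0 (border '')
j=11 s[j]='e': π[11]=0 (border '')
j=12 s[j]='b': π[12]=1 (border 'b')
j=13 s[j]='e': k: 1→0; π[13]=0 (border '')
j=14 s[j]='e': π[14]=0 (border '')
j=15 s[j]='e': π[15]=0 (border '')
j=16 s[j]='b': π[16]=1 (border 'b')
j=17 s[j]='b': π[17]=2 (border 'bb')
j=18 s[j]='b': k: 2→1; π[18]=2 (border 'bb')
j=19 s[j]='b': k: 2→1; π[19]=2 (border 'bb')
j=20 s[j]='e': k: 2→1→0; π[20]=0 (border '')
j=21 s[j]='d': π[21]=0 (border '')
j=22 s[j]='d': π[22]=0 (border '')
j=23 s[j]='a': π[23]=0 (border '')
j=24 s[j]='a': π[24]=0 (border '')
j=25 s[j]='e': π[25]=0 (border '')
j=26 s[j]='d': π[26]=0 (border '')
j=27 s[j]='b': π[27]=1 (border 'b')
j=28 s[j]='a': k: 1→0; π[28]=0 (border '')
j=29 s[j]='e': π[29]=0 (border '')
j=30 s[j]='c': π[30]=0 (border '')

[0, 1, 0, 0, 0, 1, 0, 0, 0, 0, 0, 0, 1, 0, 0, 0, 1, 2, 2, 2, 0, 0, 0, 0, 0, 0, 0, 1, 0, 0, 0]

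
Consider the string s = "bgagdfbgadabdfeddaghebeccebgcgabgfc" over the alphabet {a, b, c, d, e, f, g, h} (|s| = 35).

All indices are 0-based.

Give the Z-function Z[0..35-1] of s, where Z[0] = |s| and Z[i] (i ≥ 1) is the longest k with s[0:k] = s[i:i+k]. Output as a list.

[35, 0, 0, 0, 0, 0, 3, 0, 0, 0, 0, 1, 0, 0, 0, 0, 0, 0, 0, 0, 0, 1, 0, 0, 0, 0, 2, 0, 0, 0, 0, 2, 0, 0, 0]

Z[0]=35
i=1: outside box; Z[1]=0
i=2: outside box; Z[2]=0
i=3: outside box; Z[3]=0
i=4: outside box; Z[4]=0
i=5: outside box; Z[5]=0
i=6: outside box; Z[6]=3 extend→box=[6,9)
i=7: min(r-i=2, Z[1]=0)=0; Z[7]=0
i=8: min(r-i=1, Z[2]=0)=0; Z[8]=0
i=9: outside box; Z[9]=0
i=10: outside box; Z[10]=0
i=11: outside box; Z[11]=1 extend→box=[11,12)
i=12: outside box; Z[12]=0
i=13: outside box; Z[13]=0
i=14: outside box; Z[14]=0
i=15: outside box; Z[15]=0
i=16: outside box; Z[16]=0
i=17: outside box; Z[17]=0
i=18: outside box; Z[18]=0
i=19: outside box; Z[19]=0
i=20: outside box; Z[20]=0
i=21: outside box; Z[21]=1 extend→box=[21,22)
i=22: outside box; Z[22]=0
i=23: outside box; Z[23]=0
i=24: outside box; Z[24]=0
i=25: outside box; Z[25]=0
i=26: outside box; Z[26]=2 extend→box=[26,28)
i=27: min(r-i=1, Z[1]=0)=0; Z[27]=0
i=28: outside box; Z[28]=0
i=29: outside box; Z[29]=0
i=30: outside box; Z[30]=0
i=31: outside box; Z[31]=2 extend→box=[31,33)
i=32: min(r-i=1, Z[1]=0)=0; Z[32]=0
i=33: outside box; Z[33]=0
i=34: outside box; Z[34]=0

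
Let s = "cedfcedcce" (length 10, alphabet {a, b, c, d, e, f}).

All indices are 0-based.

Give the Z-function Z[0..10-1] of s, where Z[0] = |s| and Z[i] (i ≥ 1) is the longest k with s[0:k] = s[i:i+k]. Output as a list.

Z[0]=10
i=1: fresh scan; Z[1]=0
i=2: fresh scan; Z[2]=0
i=3: fresh scan; Z[3]=0
i=4: fresh scan; Z[4]=3 extend→box=[4,7)
i=5: min(r-i=2, Z[1]=0)=0; Z[5]=0
i=6: min(r-i=1, Z[2]=0)=0; Z[6]=0
i=7: fresh scan; Z[7]=1 extend→box=[7,8)
i=8: fresh scan; Z[8]=2 extend→box=[8,10)
i=9: min(r-i=1, Z[1]=0)=0; Z[9]=0

[10, 0, 0, 0, 3, 0, 0, 1, 2, 0]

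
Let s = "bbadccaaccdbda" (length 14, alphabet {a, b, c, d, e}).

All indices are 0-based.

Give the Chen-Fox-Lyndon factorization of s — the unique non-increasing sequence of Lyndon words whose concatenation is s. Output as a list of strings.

["b", "b", "adcc", "aaccdbd", "a"]

emit factor 1: 'b' (i=0, period=1)
emit factor 2: 'b' (i=1, period=1)
emit factor 3: 'adcc' (i=2, period=4)
emit factor 4: 'aaccdbd' (i=6, period=7)
emit factor 5: 'a' (i=13, period=1)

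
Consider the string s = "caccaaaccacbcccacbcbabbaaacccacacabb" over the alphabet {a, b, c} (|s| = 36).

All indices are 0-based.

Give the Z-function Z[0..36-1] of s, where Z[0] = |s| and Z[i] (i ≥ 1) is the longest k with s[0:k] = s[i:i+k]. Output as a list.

[36, 0, 1, 2, 0, 0, 0, 1, 3, 0, 1, 0, 1, 1, 3, 0, 1, 0, 1, 0, 0, 0, 0, 0, 0, 0, 1, 1, 3, 0, 3, 0, 2, 0, 0, 0]

Z[0]=36
i=1: i≥r, start 0; Z[1]=0
i=2: i≥r, start 0; Z[2]=1 scan→box=[2,3)
i=3: i≥r, start 0; Z[3]=2 scan→box=[3,5)
i=4: min(r-i=1, Z[1]=0)=0; Z[4]=0
i=5: i≥r, start 0; Z[5]=0
i=6: i≥r, start 0; Z[6]=0
i=7: i≥r, start 0; Z[7]=1 scan→box=[7,8)
i=8: i≥r, start 0; Z[8]=3 scan→box=[8,11)
i=9: min(r-i=2, Z[1]=0)=0; Z[9]=0
i=10: min(r-i=1, Z[2]=1)=1; Z[10]=1
i=11: i≥r, start 0; Z[11]=0
i=12: i≥r, start 0; Z[12]=1 scan→box=[12,13)
i=13: i≥r, start 0; Z[13]=1 scan→box=[13,14)
i=14: i≥r, start 0; Z[14]=3 scan→box=[14,17)
i=15: min(r-i=2, Z[1]=0)=0; Z[15]=0
i=16: min(r-i=1, Z[2]=1)=1; Z[16]=1
i=17: i≥r, start 0; Z[17]=0
i=18: i≥r, start 0; Z[18]=1 scan→box=[18,19)
i=19: i≥r, start 0; Z[19]=0
i=20: i≥r, start 0; Z[20]=0
i=21: i≥r, start 0; Z[21]=0
i=22: i≥r, start 0; Z[22]=0
i=23: i≥r, start 0; Z[23]=0
i=24: i≥r, start 0; Z[24]=0
i=25: i≥r, start 0; Z[25]=0
i=26: i≥r, start 0; Z[26]=1 scan→box=[26,27)
i=27: i≥r, start 0; Z[27]=1 scan→box=[27,28)
i=28: i≥r, start 0; Z[28]=3 scan→box=[28,31)
i=29: min(r-i=2, Z[1]=0)=0; Z[29]=0
i=30: min(r-i=1, Z[2]=1)=1; Z[30]=3 scan→box=[30,33)
i=31: min(r-i=2, Z[1]=0)=0; Z[31]=0
i=32: min(r-i=1, Z[2]=1)=1; Z[32]=2 scan→box=[32,34)
i=33: min(r-i=1, Z[1]=0)=0; Z[33]=0
i=34: i≥r, start 0; Z[34]=0
i=35: i≥r, start 0; Z[35]=0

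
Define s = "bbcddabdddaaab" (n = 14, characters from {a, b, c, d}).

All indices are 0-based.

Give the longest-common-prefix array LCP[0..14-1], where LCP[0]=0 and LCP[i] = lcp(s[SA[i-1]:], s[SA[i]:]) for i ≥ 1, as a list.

[0, 2, 1, 2, 0, 1, 1, 1, 0, 0, 2, 1, 3, 2]

rank | idx | suffix
   0 |  10 | aaab
   1 |  11 | aab
   2 |  12 | ab
   3 |   5 | abdddaaab
   4 |  13 | b
   5 |   0 | bbcddabdddaaab
   6 |   1 | bcddabdddaaab
   7 |   6 | bdddaaab
   8 |   2 | cddabdddaaab
   9 |   9 | daaab
  10 |   4 | dabdddaaab
  11 |   8 | ddaaab
  12 |   3 | ddabdddaaab
  13 |   7 | dddaaab

SA = [10, 11, 12, 5, 13, 0, 1, 6, 2, 9, 4, 8, 3, 7]
i: (SA[i-1],SA[i]) lcp shared
  1: (10,11) 2 'aa'
  2: (11,12) 1 'a'
  3: (12,5) 2 'ab'
  4: (5,13) 0 ''
  5: (13,0) 1 'b'
  6: (0,1) 1 'b'
  7: (1,6) 1 'b'
  8: (6,2) 0 ''
  9: (2,9) 0 ''
  10: (9,4) 2 'da'
  11: (4,8) 1 'd'
  12: (8,3) 3 'dda'
  13: (3,7) 2 'dd'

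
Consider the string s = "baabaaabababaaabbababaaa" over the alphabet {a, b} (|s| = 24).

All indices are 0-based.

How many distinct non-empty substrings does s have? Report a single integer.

rank→(start, suffix):
  0 → (23, 'a')
  1 → (22, 'aa')
  2 → (21, 'aaa')
  3 → (4, 'aaabababaaabbababaaa')
  4 → (12, 'aaabbababaaa')
  5 → (1, 'aabaaabababaaabbababaaa')
  6 → (5, 'aabababaaabbababaaa')
  7 → (13, 'aabbababaaa')
  8 → (19, 'abaaa')
  9 → (2, 'abaaabababaaabbababaaa')
  10 → (10, 'abaaabbababaaa')
  11 → (17, 'ababaaa')
  12 → (8, 'ababaaabbababaaa')
  13 → (6, 'abababaaabbababaaa')
  14 → (14, 'abbababaaa')
  15 → (20, 'baaa')
  16 → (3, 'baaabababaaabbababaaa')
  17 → (11, 'baaabbababaaa')
  18 → (0, 'baabaaabababaaabbababaaa')
  19 → (18, 'babaaa')
  20 → (9, 'babaaabbababaaa')
  21 → (16, 'bababaaa')
  22 → (7, 'bababaaabbababaaa')
  23 → (15, 'bbababaaa')

SA = [23, 22, 21, 4, 12, 1, 5, 13, 19, 2, 10, 17, 8, 6, 14, 20, 3, 11, 0, 18, 9, 16, 7, 15]
rank  pair      lcp
   1  s[23:],s[22:]  1  'a'
   2  s[22:],s[21:]  2  'aa'
   3  s[21:],s[4:]  3  'aaa'
   4  s[4:],s[12:]  4  'aaab'
   5  s[12:],s[1:]  2  'aa'
   6  s[1:],s[5:]  4  'aaba'
   7  s[5:],s[13:]  3  'aab'
   8  s[13:],s[19:]  1  'a'
   9  s[19:],s[2:]  5  'abaaa'
  10  s[2:],s[10:]  6  'abaaab'
  11  s[10:],s[17:]  3  'aba'
  12  s[17:],s[8:]  7  'ababaaa'
  13  s[8:],s[6:]  5  'ababa'
  14  s[6:],s[14:]  2  'ab'
  15  s[14:],s[20:]  0  ''
  16  s[20:],s[3:]  4  'baaa'
  17  s[3:],s[11:]  5  'baaab'
  18  s[11:],s[0:]  3  'baa'
  19  s[0:],s[18:]  2  'ba'
  20  s[18:],s[9:]  6  'babaaa'
  21  s[9:],s[16:]  4  'baba'
  22  s[16:],s[7:]  8  'bababaaa'
  23  s[7:],s[15:]  1  'b'

n(n+1)/2 = 24·25/2 = 300
Σ LCP = 0 + 1 + 2 + 3 + 4 + 2 + 4 + 3 + 1 + 5 + 6 + 3 + 7 + 5 + 2 + 0 + 4 + 5 + 3 + 2 + 6 + 4 + 8 + 1 = 81
distinct = 300 − 81 = 219

219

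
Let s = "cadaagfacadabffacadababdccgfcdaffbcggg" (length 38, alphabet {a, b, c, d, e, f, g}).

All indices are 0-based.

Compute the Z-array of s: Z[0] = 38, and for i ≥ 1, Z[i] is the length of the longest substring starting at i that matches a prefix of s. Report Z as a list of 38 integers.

Z[0]=38
i=1: fresh scan; Z[1]=0
i=2: fresh scan; Z[2]=0
i=3: fresh scan; Z[3]=0
i=4: fresh scan; Z[4]=0
i=5: fresh scan; Z[5]=0
i=6: fresh scan; Z[6]=0
i=7: fresh scan; Z[7]=0
i=8: fresh scan; Z[8]=4 scan→box=[8,12)
i=9: min(r-i=3, Z[1]=0)=0; Z[9]=0
i=10: min(r-i=2, Z[2]=0)=0; Z[10]=0
i=11: min(r-i=1, Z[3]=0)=0; Z[11]=0
i=12: fresh scan; Z[12]=0
i=13: fresh scan; Z[13]=0
i=14: fresh scan; Z[14]=0
i=15: fresh scan; Z[15]=0
i=16: fresh scan; Z[16]=4 scan→box=[16,20)
i=17: min(r-i=3, Z[1]=0)=0; Z[17]=0
i=18: min(r-i=2, Z[2]=0)=0; Z[18]=0
i=19: min(r-i=1, Z[3]=0)=0; Z[19]=0
i=20: fresh scan; Z[20]=0
i=21: fresh scan; Z[21]=0
i=22: fresh scan; Z[22]=0
i=23: fresh scan; Z[23]=0
i=24: fresh scan; Z[24]=1 scan→box=[24,25)
i=25: fresh scan; Z[25]=1 scan→box=[25,26)
i=26: fresh scan; Z[26]=0
i=27: fresh scan; Z[27]=0
i=28: fresh scan; Z[28]=1 scan→box=[28,29)
i=29: fresh scan; Z[29]=0
i=30: fresh scan; Z[30]=0
i=31: fresh scan; Z[31]=0
i=32: fresh scan; Z[32]=0
i=33: fresh scan; Z[33]=0
i=34: fresh scan; Z[34]=1 scan→box=[34,35)
i=35: fresh scan; Z[35]=0
i=36: fresh scan; Z[36]=0
i=37: fresh scan; Z[37]=0

[38, 0, 0, 0, 0, 0, 0, 0, 4, 0, 0, 0, 0, 0, 0, 0, 4, 0, 0, 0, 0, 0, 0, 0, 1, 1, 0, 0, 1, 0, 0, 0, 0, 0, 1, 0, 0, 0]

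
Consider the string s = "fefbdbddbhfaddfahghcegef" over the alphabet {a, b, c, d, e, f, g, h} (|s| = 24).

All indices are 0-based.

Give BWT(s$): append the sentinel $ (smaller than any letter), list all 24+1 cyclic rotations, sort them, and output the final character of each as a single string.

rank  rotation                   last
    0  $fefbdbddbhfaddfahghcegef  f
    1  addfahghcegef$fefbdbddbhf  f
    2  ahghcegef$fefbdbddbhfaddf  f
    3  bdbddbhfaddfahghcegef$fef  f
    4  bddbhfaddfahghcegef$fefbd  d
    5  bhfaddfahghcegef$fefbdbdd  d
    6  cegef$fefbdbddbhfaddfahgh  h
    7  dbddbhfaddfahghcegef$fefb  b
    8  dbhfaddfahghcegef$fefbdbd  d
    9  ddbhfaddfahghcegef$fefbdb  b
   10  ddfahghcegef$fefbdbddbhfa  a
   11  dfahghcegef$fefbdbddbhfad  d
   12  ef$fefbdbddbhfaddfahghceg  g
   13  efbdbddbhfaddfahghcegef$f  f
   14  egef$fefbdbddbhfaddfahghc  c
   15  f$fefbdbddbhfaddfahghcege  e
   16  faddfahghcegef$fefbdbddbh  h
   17  fahghcegef$fefbdbddbhfadd  d
   18  fbdbddbhfaddfahghcegef$fe  e
   19  fefbdbddbhfaddfahghcegef$  $
   20  gef$fefbdbddbhfaddfahghce  e
   21  ghcegef$fefbdbddbhfaddfah  h
   22  hcegef$fefbdbddbhfaddfahg  g
   23  hfaddfahghcegef$fefbdbddb  b
   24  hghcegef$fefbdbddbhfaddfa  a

ffffddhbdbadgfcehde$ehgba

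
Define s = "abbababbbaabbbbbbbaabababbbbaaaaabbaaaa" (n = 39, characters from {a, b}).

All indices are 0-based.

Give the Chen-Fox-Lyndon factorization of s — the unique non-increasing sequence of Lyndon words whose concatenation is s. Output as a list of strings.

emit factor 1: 'abb' (i=0, period=3)
emit factor 2: 'ababbb' (i=3, period=6)
emit factor 3: 'aabbbbbbb' (i=9, period=9)
emit factor 4: 'aabababbbb' (i=18, period=10)
emit factor 5: 'aaaaabb' (i=28, period=7)
emit factor 6: 'a' (i=35, period=1)
emit factor 7: 'a' (i=36, period=1)
emit factor 8: 'a' (i=37, period=1)
emit factor 9: 'a' (i=38, period=1)

["abb", "ababbb", "aabbbbbbb", "aabababbbb", "aaaaabb", "a", "a", "a", "a"]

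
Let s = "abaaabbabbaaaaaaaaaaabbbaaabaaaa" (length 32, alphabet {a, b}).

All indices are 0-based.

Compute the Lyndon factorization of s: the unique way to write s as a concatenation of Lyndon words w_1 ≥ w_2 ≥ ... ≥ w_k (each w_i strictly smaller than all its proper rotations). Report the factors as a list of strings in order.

["ab", "aaabbabb", "aaaaaaaaaaabbbaaab", "a", "a", "a", "a"]

emit factor 1: 'ab' (i=0, period=2)
emit factor 2: 'aaabbabb' (i=2, period=8)
emit factor 3: 'aaaaaaaaaaabbbaaab' (i=10, period=18)
emit factor 4: 'a' (i=28, period=1)
emit factor 5: 'a' (i=29, period=1)
emit factor 6: 'a' (i=30, period=1)
emit factor 7: 'a' (i=31, period=1)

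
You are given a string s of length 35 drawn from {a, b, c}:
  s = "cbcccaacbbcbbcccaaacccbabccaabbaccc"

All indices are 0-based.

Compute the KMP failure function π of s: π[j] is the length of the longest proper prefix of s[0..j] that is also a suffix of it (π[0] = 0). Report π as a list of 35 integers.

π[0] = 0
j=1 s[j]='b': π[1]=0 (border '')
j=2 s[j]='c': π[2]=1 (border 'c')
j=3 s[j]='c': k: 1→0; π[3]=1 (border 'c')
j=4 s[j]='c': k: 1→0; π[4]=1 (border 'c')
j=5 s[j]='a': k: 1→0; π[5]=0 (border '')
j=6 s[j]='a': π[6]=0 (border '')
j=7 s[j]='c': π[7]=1 (border 'c')
j=8 s[j]='b': π[8]=2 (border 'cb')
j=9 s[j]='b': k: 2→0; π[9]=0 (border '')
j=10 s[j]='c': π[10]=1 (border 'c')
j=11 s[j]='b': π[11]=2 (border 'cb')
j=12 s[j]='b': k: 2→0; π[12]=0 (border '')
j=13 s[j]='c': π[13]=1 (border 'c')
j=14 s[j]='c': k: 1→0; π[14]=1 (border 'c')
j=15 s[j]='c': k: 1→0; π[15]=1 (border 'c')
j=16 s[j]='a': k: 1→0; π[16]=0 (border '')
j=17 s[j]='a': π[17]=0 (border '')
j=18 s[j]='a': π[18]=0 (border '')
j=19 s[j]='c': π[19]=1 (border 'c')
j=20 s[j]='c': k: 1→0; π[20]=1 (border 'c')
j=21 s[j]='c': k: 1→0; π[21]=1 (border 'c')
j=22 s[j]='b': π[22]=2 (border 'cb')
j=23 s[j]='a': k: 2→0; π[23]=0 (border '')
j=24 s[j]='b': π[24]=0 (border '')
j=25 s[j]='c': π[25]=1 (border 'c')
j=26 s[j]='c': k: 1→0; π[26]=1 (border 'c')
j=27 s[j]='a': k: 1→0; π[27]=0 (border '')
j=28 s[j]='a': π[28]=0 (border '')
j=29 s[j]='b': π[29]=0 (border '')
j=30 s[j]='b': π[30]=0 (border '')
j=31 s[j]='a': π[31]=0 (border '')
j=32 s[j]='c': π[32]=1 (border 'c')
j=33 s[j]='c': k: 1→0; π[33]=1 (border 'c')
j=34 s[j]='c': k: 1→0; π[34]=1 (border 'c')

[0, 0, 1, 1, 1, 0, 0, 1, 2, 0, 1, 2, 0, 1, 1, 1, 0, 0, 0, 1, 1, 1, 2, 0, 0, 1, 1, 0, 0, 0, 0, 0, 1, 1, 1]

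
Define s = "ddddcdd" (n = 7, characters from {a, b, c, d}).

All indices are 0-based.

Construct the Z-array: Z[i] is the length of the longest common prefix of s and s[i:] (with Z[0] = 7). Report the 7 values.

Z[0]=7
i=1: i≥r, start 0; Z[1]=3 extend→box=[1,4)
i=2: min(r-i=2, Z[1]=3)=2; Z[2]=2
i=3: min(r-i=1, Z[2]=2)=1; Z[3]=1
i=4: i≥r, start 0; Z[4]=0
i=5: i≥r, start 0; Z[5]=2 extend→box=[5,7)
i=6: min(r-i=1, Z[1]=3)=1; Z[6]=1

[7, 3, 2, 1, 0, 2, 1]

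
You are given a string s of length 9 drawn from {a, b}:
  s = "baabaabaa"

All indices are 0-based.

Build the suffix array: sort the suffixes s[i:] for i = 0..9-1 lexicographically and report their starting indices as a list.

[8, 7, 4, 1, 5, 2, 6, 3, 0]

sorted suffixes:
  #0 SA[0]=8  'a'
  #1 SA[1]=7  'aa'
  #2 SA[2]=4  'aabaa'
  #3 SA[3]=1  'aabaabaa'
  #4 SA[4]=5  'abaa'
  #5 SA[5]=2  'abaabaa'
  #6 SA[6]=6  'baa'
  #7 SA[7]=3  'baabaa'
  #8 SA[8]=0  'baabaabaa'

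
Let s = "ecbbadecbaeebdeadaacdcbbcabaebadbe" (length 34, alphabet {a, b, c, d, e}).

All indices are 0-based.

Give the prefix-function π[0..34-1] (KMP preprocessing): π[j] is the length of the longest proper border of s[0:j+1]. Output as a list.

π[0] = 0
j=1 s[j]='c': π[1]=0 (border '')
j=2 s[j]='b': π[2]=0 (border '')
j=3 s[j]='b': π[3]=0 (border '')
j=4 s[j]='a': π[4]=0 (border '')
j=5 s[j]='d': π[5]=0 (border '')
j=6 s[j]='e': π[6]=1 (border 'e')
j=7 s[j]='c': π[7]=2 (border 'ec')
j=8 s[j]='b': π[8]=3 (border 'ecb')
j=9 s[j]='a': k: 3→0; π[9]=0 (border '')
j=10 s[j]='e': π[10]=1 (border 'e')
j=11 s[j]='e': k: 1→0; π[11]=1 (border 'e')
j=12 s[j]='b': k: 1→0; π[12]=0 (border '')
j=13 s[j]='d': π[13]=0 (border '')
j=14 s[j]='e': π[14]=1 (border 'e')
j=15 s[j]='a': k: 1→0; π[15]=0 (border '')
j=16 s[j]='d': π[16]=0 (border '')
j=17 s[j]='a': π[17]=0 (border '')
j=18 s[j]='a': π[18]=0 (border '')
j=19 s[j]='c': π[19]=0 (border '')
j=20 s[j]='d': π[20]=0 (border '')
j=21 s[j]='c': π[21]=0 (border '')
j=22 s[j]='b': π[22]=0 (border '')
j=23 s[j]='b': π[23]=0 (border '')
j=24 s[j]='c': π[24]=0 (border '')
j=25 s[j]='a': π[25]=0 (border '')
j=26 s[j]='b': π[26]=0 (border '')
j=27 s[j]='a': π[27]=0 (border '')
j=28 s[j]='e': π[28]=1 (border 'e')
j=29 s[j]='b': k: 1→0; π[29]=0 (border '')
j=30 s[j]='a': π[30]=0 (border '')
j=31 s[j]='d': π[31]=0 (border '')
j=32 s[j]='b': π[32]=0 (border '')
j=33 s[j]='e': π[33]=1 (border 'e')

[0, 0, 0, 0, 0, 0, 1, 2, 3, 0, 1, 1, 0, 0, 1, 0, 0, 0, 0, 0, 0, 0, 0, 0, 0, 0, 0, 0, 1, 0, 0, 0, 0, 1]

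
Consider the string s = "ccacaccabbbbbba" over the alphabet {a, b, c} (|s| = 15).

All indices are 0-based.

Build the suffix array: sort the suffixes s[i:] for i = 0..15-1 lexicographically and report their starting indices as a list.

rank→(start, suffix):
  0 → (14, 'a')
  1 → (7, 'abbbbbba')
  2 → (2, 'acaccabbbbbba')
  3 → (4, 'accabbbbbba')
  4 → (13, 'ba')
  5 → (12, 'bba')
  6 → (11, 'bbba')
  7 → (10, 'bbbba')
  8 → (9, 'bbbbba')
  9 → (8, 'bbbbbba')
  10 → (6, 'cabbbbbba')
  11 → (1, 'cacaccabbbbbba')
  12 → (3, 'caccabbbbbba')
  13 → (5, 'ccabbbbbba')
  14 → (0, 'ccacaccabbbbbba')

[14, 7, 2, 4, 13, 12, 11, 10, 9, 8, 6, 1, 3, 5, 0]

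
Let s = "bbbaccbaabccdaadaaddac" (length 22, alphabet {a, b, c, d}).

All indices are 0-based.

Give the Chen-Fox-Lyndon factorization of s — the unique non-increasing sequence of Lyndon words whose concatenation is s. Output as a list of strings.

["b", "b", "b", "accb", "aabccdaadaaddac"]

emit factor 1: 'b' (i=0, period=1)
emit factor 2: 'b' (i=1, period=1)
emit factor 3: 'b' (i=2, period=1)
emit factor 4: 'accb' (i=3, period=4)
emit factor 5: 'aabccdaadaaddac' (i=7, period=15)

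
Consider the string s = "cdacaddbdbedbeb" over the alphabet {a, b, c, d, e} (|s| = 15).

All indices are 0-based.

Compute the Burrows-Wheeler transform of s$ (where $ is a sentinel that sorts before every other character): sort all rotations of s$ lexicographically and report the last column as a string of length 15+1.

rank  rotation          last
    0  $cdacaddbdbedbeb  b
    1  acaddbdbedbeb$cd  d
    2  addbdbedbeb$cdac  c
    3  b$cdacaddbdbedbe  e
    4  bdbedbeb$cdacadd  d
    5  beb$cdacaddbdbed  d
    6  bedbeb$cdacaddbd  d
    7  caddbdbedbeb$cda  a
    8  cdacaddbdbedbeb$  $
    9  dacaddbdbedbeb$c  c
   10  dbdbedbeb$cdacad  d
   11  dbeb$cdacaddbdbe  e
   12  dbedbeb$cdacaddb  b
   13  ddbdbedbeb$cdaca  a
   14  eb$cdacaddbdbedb  b
   15  edbeb$cdacaddbdb  b

bdceddda$cdebabb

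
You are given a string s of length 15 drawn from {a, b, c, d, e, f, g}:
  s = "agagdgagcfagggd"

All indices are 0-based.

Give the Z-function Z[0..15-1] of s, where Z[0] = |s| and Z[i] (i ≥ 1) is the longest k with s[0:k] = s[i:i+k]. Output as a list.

Z[0]=15
i=1: fresh scan; Z[1]=0
i=2: fresh scan; Z[2]=2 grow→box=[2,4)
i=3: min(r-i=1, Z[1]=0)=0; Z[3]=0
i=4: fresh scan; Z[4]=0
i=5: fresh scan; Z[5]=0
i=6: fresh scan; Z[6]=2 grow→box=[6,8)
i=7: min(r-i=1, Z[1]=0)=0; Z[7]=0
i=8: fresh scan; Z[8]=0
i=9: fresh scan; Z[9]=0
i=10: fresh scan; Z[10]=2 grow→box=[10,12)
i=11: min(r-i=1, Z[1]=0)=0; Z[11]=0
i=12: fresh scan; Z[12]=0
i=13: fresh scan; Z[13]=0
i=14: fresh scan; Z[14]=0

[15, 0, 2, 0, 0, 0, 2, 0, 0, 0, 2, 0, 0, 0, 0]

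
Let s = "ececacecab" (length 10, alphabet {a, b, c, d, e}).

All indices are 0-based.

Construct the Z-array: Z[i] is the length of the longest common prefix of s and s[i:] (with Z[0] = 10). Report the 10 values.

Z[0]=10
i=1: outside box; Z[1]=0
i=2: outside box; Z[2]=2 scan→box=[2,4)
i=3: min(r-i=1, Z[1]=0)=0; Z[3]=0
i=4: outside box; Z[4]=0
i=5: outside box; Z[5]=0
i=6: outside box; Z[6]=2 scan→box=[6,8)
i=7: min(r-i=1, Z[1]=0)=0; Z[7]=0
i=8: outside box; Z[8]=0
i=9: outside box; Z[9]=0

[10, 0, 2, 0, 0, 0, 2, 0, 0, 0]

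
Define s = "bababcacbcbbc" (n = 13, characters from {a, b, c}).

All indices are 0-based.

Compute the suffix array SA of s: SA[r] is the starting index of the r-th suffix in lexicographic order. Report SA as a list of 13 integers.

rank | idx | suffix
   0 |   1 | ababcacbcbbc
   1 |   3 | abcacbcbbc
   2 |   6 | acbcbbc
   3 |   0 | bababcacbcbbc
   4 |   2 | babcacbcbbc
   5 |  10 | bbc
   6 |  11 | bc
   7 |   4 | bcacbcbbc
   8 |   8 | bcbbc
   9 |  12 | c
  10 |   5 | cacbcbbc
  11 |   9 | cbbc
  12 |   7 | cbcbbc

[1, 3, 6, 0, 2, 10, 11, 4, 8, 12, 5, 9, 7]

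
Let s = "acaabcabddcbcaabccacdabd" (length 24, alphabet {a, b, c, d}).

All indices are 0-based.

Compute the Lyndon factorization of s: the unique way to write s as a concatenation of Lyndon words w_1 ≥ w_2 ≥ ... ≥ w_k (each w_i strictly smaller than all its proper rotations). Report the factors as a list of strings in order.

["ac", "aabcabddcbcaabccacdabd"]

emit factor 1: 'ac' (i=0, period=2)
emit factor 2: 'aabcabddcbcaabccacdabd' (i=2, period=22)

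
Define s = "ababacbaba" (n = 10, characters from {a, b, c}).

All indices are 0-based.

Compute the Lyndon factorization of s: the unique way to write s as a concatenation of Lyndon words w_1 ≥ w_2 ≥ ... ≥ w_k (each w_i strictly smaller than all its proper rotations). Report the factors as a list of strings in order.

emit factor 1: 'ababacb' (i=0, period=7)
emit factor 2: 'ab' (i=7, period=2)
emit factor 3: 'a' (i=9, period=1)

["ababacb", "ab", "a"]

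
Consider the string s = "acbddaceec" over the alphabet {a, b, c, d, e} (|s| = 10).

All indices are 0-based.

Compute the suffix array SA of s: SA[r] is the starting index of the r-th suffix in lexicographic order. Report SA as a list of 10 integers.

rank | idx | suffix
   0 |   0 | acbddaceec
   1 |   5 | aceec
   2 |   2 | bddaceec
   3 |   9 | c
   4 |   1 | cbddaceec
   5 |   6 | ceec
   6 |   4 | daceec
   7 |   3 | ddaceec
   8 |   8 | ec
   9 |   7 | eec

[0, 5, 2, 9, 1, 6, 4, 3, 8, 7]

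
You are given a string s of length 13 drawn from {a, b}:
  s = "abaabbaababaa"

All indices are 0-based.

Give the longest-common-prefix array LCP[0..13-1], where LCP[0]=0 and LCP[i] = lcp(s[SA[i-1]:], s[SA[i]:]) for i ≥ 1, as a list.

[0, 1, 2, 3, 1, 4, 3, 2, 0, 3, 4, 2, 1]

rank | idx | suffix
   0 |  12 | a
   1 |  11 | aa
   2 |   6 | aababaa
   3 |   2 | aabbaababaa
   4 |   9 | abaa
   5 |   0 | abaabbaababaa
   6 |   7 | ababaa
   7 |   3 | abbaababaa
   8 |  10 | baa
   9 |   5 | baababaa
  10 |   1 | baabbaababaa
  11 |   8 | babaa
  12 |   4 | bbaababaa

SA = [12, 11, 6, 2, 9, 0, 7, 3, 10, 5, 1, 8, 4]
i: (SA[i-1],SA[i]) lcp shared
  1: (12,11) 1 'a'
  2: (11,6) 2 'aa'
  3: (6,2) 3 'aab'
  4: (2,9) 1 'a'
  5: (9,0) 4 'abaa'
  6: (0,7) 3 'aba'
  7: (7,3) 2 'ab'
  8: (3,10) 0 ''
  9: (10,5) 3 'baa'
  10: (5,1) 4 'baab'
  11: (1,8) 2 'ba'
  12: (8,4) 1 'b'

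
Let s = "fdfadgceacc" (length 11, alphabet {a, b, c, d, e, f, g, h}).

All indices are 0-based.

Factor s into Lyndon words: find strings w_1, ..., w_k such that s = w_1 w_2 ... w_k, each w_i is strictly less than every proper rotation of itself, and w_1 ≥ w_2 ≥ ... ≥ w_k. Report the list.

emit factor 1: 'f' (i=0, period=1)
emit factor 2: 'df' (i=1, period=2)
emit factor 3: 'adgce' (i=3, period=5)
emit factor 4: 'acc' (i=8, period=3)

["f", "df", "adgce", "acc"]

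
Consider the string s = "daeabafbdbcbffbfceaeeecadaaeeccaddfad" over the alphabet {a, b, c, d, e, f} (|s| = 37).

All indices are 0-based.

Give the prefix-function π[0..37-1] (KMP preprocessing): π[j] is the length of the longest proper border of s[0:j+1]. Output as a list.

[0, 0, 0, 0, 0, 0, 0, 0, 1, 0, 0, 0, 0, 0, 0, 0, 0, 0, 0, 0, 0, 0, 0, 0, 1, 2, 0, 0, 0, 0, 0, 0, 1, 1, 0, 0, 1]

π[0] = 0
j=1 s[j]='a': π[1]=0 (border '')
j=2 s[j]='e': π[2]=0 (border '')
j=3 s[j]='a': π[3]=0 (border '')
j=4 s[j]='b': π[4]=0 (border '')
j=5 s[j]='a': π[5]=0 (border '')
j=6 s[j]='f': π[6]=0 (border '')
j=7 s[j]='b': π[7]=0 (border '')
j=8 s[j]='d': π[8]=1 (border 'd')
j=9 s[j]='b': k: 1→0; π[9]=0 (border '')
j=10 s[j]='c': π[10]=0 (border '')
j=11 s[j]='b': π[11]=0 (border '')
j=12 s[j]='f': π[12]=0 (border '')
j=13 s[j]='f': π[13]=0 (border '')
j=14 s[j]='b': π[14]=0 (border '')
j=15 s[j]='f': π[15]=0 (border '')
j=16 s[j]='c': π[16]=0 (border '')
j=17 s[j]='e': π[17]=0 (border '')
j=18 s[j]='a': π[18]=0 (border '')
j=19 s[j]='e': π[19]=0 (border '')
j=20 s[j]='e': π[20]=0 (border '')
j=21 s[j]='e': π[21]=0 (border '')
j=22 s[j]='c': π[22]=0 (border '')
j=23 s[j]='a': π[23]=0 (border '')
j=24 s[j]='d': π[24]=1 (border 'd')
j=25 s[j]='a': π[25]=2 (border 'da')
j=26 s[j]='a': k: 2→0; π[26]=0 (border '')
j=27 s[j]='e': π[27]=0 (border '')
j=28 s[j]='e': π[28]=0 (border '')
j=29 s[j]='c': π[29]=0 (border '')
j=30 s[j]='c': π[30]=0 (border '')
j=31 s[j]='a': π[31]=0 (border '')
j=32 s[j]='d': π[32]=1 (border 'd')
j=33 s[j]='d': k: 1→0; π[33]=1 (border 'd')
j=34 s[j]='f': k: 1→0; π[34]=0 (border '')
j=35 s[j]='a': π[35]=0 (border '')
j=36 s[j]='d': π[36]=1 (border 'd')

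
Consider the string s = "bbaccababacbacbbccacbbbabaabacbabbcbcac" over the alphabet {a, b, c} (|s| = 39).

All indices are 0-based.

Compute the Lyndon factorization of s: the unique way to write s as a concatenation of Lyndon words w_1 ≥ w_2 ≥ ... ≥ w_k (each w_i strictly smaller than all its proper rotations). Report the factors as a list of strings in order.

emit factor 1: 'b' (i=0, period=1)
emit factor 2: 'b' (i=1, period=1)
emit factor 3: 'acc' (i=2, period=3)
emit factor 4: 'ababacbacbbccacbbb' (i=5, period=18)
emit factor 5: 'ab' (i=23, period=2)
emit factor 6: 'aabacbabbcbcac' (i=25, period=14)

["b", "b", "acc", "ababacbacbbccacbbb", "ab", "aabacbabbcbcac"]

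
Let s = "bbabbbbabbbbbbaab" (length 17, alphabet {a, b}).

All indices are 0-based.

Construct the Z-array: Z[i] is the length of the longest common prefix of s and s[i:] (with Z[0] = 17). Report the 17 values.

[17, 1, 0, 2, 2, 7, 1, 0, 2, 2, 2, 2, 3, 1, 0, 0, 1]

Z[0]=17
i=1: fresh scan; Z[1]=1 extend→box=[1,2)
i=2: fresh scan; Z[2]=0
i=3: fresh scan; Z[3]=2 extend→box=[3,5)
i=4: min(r-i=1, Z[1]=1)=1; Z[4]=2 extend→box=[4,6)
i=5: min(r-i=1, Z[1]=1)=1; Z[5]=7 extend→box=[5,12)
i=6: min(r-i=6, Z[1]=1)=1; Z[6]=1
i=7: min(r-i=5, Z[2]=0)=0; Z[7]=0
i=8: min(r-i=4, Z[3]=2)=2; Z[8]=2
i=9: min(r-i=3, Z[4]=2)=2; Z[9]=2
i=10: min(r-i=2, Z[5]=7)=2; Z[10]=2
i=11: min(r-i=1, Z[6]=1)=1; Z[11]=2 extend→box=[11,13)
i=12: min(r-i=1, Z[1]=1)=1; Z[12]=3 extend→box=[12,15)
i=13: min(r-i=2, Z[1]=1)=1; Z[13]=1
i=14: min(r-i=1, Z[2]=0)=0; Z[14]=0
i=15: fresh scan; Z[15]=0
i=16: fresh scan; Z[16]=1 extend→box=[16,17)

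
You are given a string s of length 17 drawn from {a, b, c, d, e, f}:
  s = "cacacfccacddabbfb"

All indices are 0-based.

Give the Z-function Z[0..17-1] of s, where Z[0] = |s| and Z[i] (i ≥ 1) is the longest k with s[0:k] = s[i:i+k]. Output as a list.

[17, 0, 3, 0, 1, 0, 1, 3, 0, 1, 0, 0, 0, 0, 0, 0, 0]

Z[0]=17
i=1: i≥r, start 0; Z[1]=0
i=2: i≥r, start 0; Z[2]=3 extend→box=[2,5)
i=3: min(r-i=2, Z[1]=0)=0; Z[3]=0
i=4: min(r-i=1, Z[2]=3)=1; Z[4]=1
i=5: i≥r, start 0; Z[5]=0
i=6: i≥r, start 0; Z[6]=1 extend→box=[6,7)
i=7: i≥r, start 0; Z[7]=3 extend→box=[7,10)
i=8: min(r-i=2, Z[1]=0)=0; Z[8]=0
i=9: min(r-i=1, Z[2]=3)=1; Z[9]=1
i=10: i≥r, start 0; Z[10]=0
i=11: i≥r, start 0; Z[11]=0
i=12: i≥r, start 0; Z[12]=0
i=13: i≥r, start 0; Z[13]=0
i=14: i≥r, start 0; Z[14]=0
i=15: i≥r, start 0; Z[15]=0
i=16: i≥r, start 0; Z[16]=0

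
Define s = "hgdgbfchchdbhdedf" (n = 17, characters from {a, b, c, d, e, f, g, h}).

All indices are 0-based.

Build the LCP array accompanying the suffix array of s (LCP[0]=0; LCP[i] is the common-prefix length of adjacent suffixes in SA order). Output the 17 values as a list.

rank | idx | suffix
   0 |   4 | bfchchdbhdedf
   1 |  11 | bhdedf
   2 |   6 | chchdbhdedf
   3 |   8 | chdbhdedf
   4 |  10 | dbhdedf
   5 |  13 | dedf
   6 |  15 | df
   7 |   2 | dgbfchchdbhdedf
   8 |  14 | edf
   9 |  16 | f
  10 |   5 | fchchdbhdedf
  11 |   3 | gbfchchdbhdedf
  12 |   1 | gdgbfchchdbhdedf
  13 |   7 | hchdbhdedf
  14 |   9 | hdbhdedf
  15 |  12 | hdedf
  16 |   0 | hgdgbfchchdbhdedf

SA = [4, 11, 6, 8, 10, 13, 15, 2, 14, 16, 5, 3, 1, 7, 9, 12, 0]
rank  pair      lcp
   1  s[4:],s[11:]  1  'b'
   2  s[11:],s[6:]  0  ''
   3  s[6:],s[8:]  2  'ch'
   4  s[8:],s[10:]  0  ''
   5  s[10:],s[13:]  1  'd'
   6  s[13:],s[15:]  1  'd'
   7  s[15:],s[2:]  1  'd'
   8  s[2:],s[14:]  0  ''
   9  s[14:],s[16:]  0  ''
  10  s[16:],s[5:]  1  'f'
  11  s[5:],s[3:]  0  ''
  12  s[3:],s[1:]  1  'g'
  13  s[1:],s[7:]  0  ''
  14  s[7:],s[9:]  1  'h'
  15  s[9:],s[12:]  2  'hd'
  16  s[12:],s[0:]  1  'h'

[0, 1, 0, 2, 0, 1, 1, 1, 0, 0, 1, 0, 1, 0, 1, 2, 1]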